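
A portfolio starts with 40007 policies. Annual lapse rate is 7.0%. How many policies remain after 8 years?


remaining = initial * (1 - lapse)^years
= 40007 * (1 - 0.07)^8
= 40007 * 0.559582
= 22387.1895


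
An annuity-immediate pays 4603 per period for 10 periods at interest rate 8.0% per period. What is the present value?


PV = PMT * (1 - (1+i)^(-n)) / i
= 4603 * (1 - (1+0.08)^(-10)) / 0.08
= 4603 * (1 - 0.463193) / 0.08
= 4603 * 6.710081
= 30886.5047


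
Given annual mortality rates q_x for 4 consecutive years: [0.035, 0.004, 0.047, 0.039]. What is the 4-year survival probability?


p_k = 1 - q_k for each year
Survival = product of (1 - q_k)
= 0.965 * 0.996 * 0.953 * 0.961
= 0.8802


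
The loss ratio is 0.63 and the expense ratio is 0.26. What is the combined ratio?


Combined ratio = loss ratio + expense ratio
= 0.63 + 0.26
= 0.89


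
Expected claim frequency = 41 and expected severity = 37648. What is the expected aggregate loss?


E[S] = E[N] * E[X]
= 41 * 37648
= 1.5436e+06


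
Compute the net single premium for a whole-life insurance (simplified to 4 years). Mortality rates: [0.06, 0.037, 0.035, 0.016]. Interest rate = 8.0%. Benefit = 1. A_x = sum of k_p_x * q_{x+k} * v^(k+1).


v = 0.925926
Year 0: k_p_x=1.0, q=0.06, term=0.055556
Year 1: k_p_x=0.94, q=0.037, term=0.029818
Year 2: k_p_x=0.90522, q=0.035, term=0.025151
Year 3: k_p_x=0.873537, q=0.016, term=0.010273
A_x = 0.1208


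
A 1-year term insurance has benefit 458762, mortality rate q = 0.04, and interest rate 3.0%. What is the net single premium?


NSP = benefit * q * v
v = 1/(1+i) = 0.970874
NSP = 458762 * 0.04 * 0.970874
= 17816.0


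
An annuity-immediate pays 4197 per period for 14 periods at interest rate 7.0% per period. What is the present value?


PV = PMT * (1 - (1+i)^(-n)) / i
= 4197 * (1 - (1+0.07)^(-14)) / 0.07
= 4197 * (1 - 0.387817) / 0.07
= 4197 * 8.745468
= 36704.7291


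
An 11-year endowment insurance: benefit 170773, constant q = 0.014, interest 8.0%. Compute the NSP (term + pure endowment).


Term component = 16093.0449
Pure endowment = 11_p_x * v^11 * benefit = 0.85634 * 0.428883 * 170773 = 62719.6985
NSP = 78812.7434


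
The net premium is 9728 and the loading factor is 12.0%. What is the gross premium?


Gross = net * (1 + loading)
= 9728 * (1 + 0.12)
= 9728 * 1.12
= 10895.36


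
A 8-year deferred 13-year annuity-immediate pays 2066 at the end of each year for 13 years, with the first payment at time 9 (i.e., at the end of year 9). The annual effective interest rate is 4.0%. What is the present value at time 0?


PV at time 8 of the 13-year annuity-immediate:
a_n = 2066 * (1-(1+0.04)^(-13))/0.04 = 20630.3485
Discount back 8 years to time 0:
PV = 20630.3485 * (1+0.04)^(-8)
= 20630.3485 * 0.73069
= 15074.3935


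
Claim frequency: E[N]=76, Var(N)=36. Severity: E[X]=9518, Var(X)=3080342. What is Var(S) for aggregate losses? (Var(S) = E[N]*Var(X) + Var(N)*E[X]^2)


Var(S) = E[N]*Var(X) + Var(N)*E[X]^2
= 76*3080342 + 36*9518^2
= 234105992 + 3261323664
= 3.4954e+09


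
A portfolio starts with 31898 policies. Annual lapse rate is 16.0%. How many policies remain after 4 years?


remaining = initial * (1 - lapse)^years
= 31898 * (1 - 0.16)^4
= 31898 * 0.497871
= 15881.1006


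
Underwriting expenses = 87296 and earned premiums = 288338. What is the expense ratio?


Expense ratio = expenses / premiums
= 87296 / 288338
= 0.3028


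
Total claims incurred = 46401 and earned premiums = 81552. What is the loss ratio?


Loss ratio = claims / premiums
= 46401 / 81552
= 0.569


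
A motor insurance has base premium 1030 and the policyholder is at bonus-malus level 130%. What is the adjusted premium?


adjusted = base * BM_level / 100
= 1030 * 130 / 100
= 1030 * 1.3
= 1339.0


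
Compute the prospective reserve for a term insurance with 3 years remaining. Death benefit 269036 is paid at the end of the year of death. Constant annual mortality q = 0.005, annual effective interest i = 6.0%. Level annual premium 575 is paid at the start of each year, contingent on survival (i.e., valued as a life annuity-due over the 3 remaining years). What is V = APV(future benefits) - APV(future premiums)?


v = 1/(1+i) = 0.943396
APV(future benefits) per unit = sum_{k=0}^{2} k_p_x * q * v^(k+1) = 0.013301
APV(future benefits) = 269036 * 0.013301 = 3578.43
Life annuity-due factor ä_{x:3} = sum_{k=0}^{2} k_p_x * v^k = 2.819798
APV(future premiums) = 575 * 2.819798 = 1621.3838
V = 3578.43 - 1621.3838
= 1957.0462


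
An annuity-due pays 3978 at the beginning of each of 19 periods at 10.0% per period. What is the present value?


PV_due = PMT * (1-(1+i)^(-n))/i * (1+i)
PV_immediate = 33275.6521
PV_due = 33275.6521 * 1.1
= 36603.2173


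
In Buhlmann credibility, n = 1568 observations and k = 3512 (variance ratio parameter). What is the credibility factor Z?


Z = n / (n + k)
= 1568 / (1568 + 3512)
= 1568 / 5080
= 0.3087


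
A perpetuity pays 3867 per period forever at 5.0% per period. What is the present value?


PV = PMT / i
= 3867 / 0.05
= 77340.0


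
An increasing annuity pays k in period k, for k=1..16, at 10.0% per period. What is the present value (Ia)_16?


(Ia)_n = sum_{k=1}^{n} k * v^k, v = 1/(1+i)
v = 0.909091
Sum computed term by term:
(Ia)_16 = 51.2401


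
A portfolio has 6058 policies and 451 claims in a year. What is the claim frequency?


frequency = claims / policies
= 451 / 6058
= 0.0744


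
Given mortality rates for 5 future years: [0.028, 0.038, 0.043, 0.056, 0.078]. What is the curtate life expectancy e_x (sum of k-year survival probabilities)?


e_x = sum_{k=1}^{n} k_p_x
k_p_x values:
  1_p_x = 0.972
  2_p_x = 0.935064
  3_p_x = 0.894856
  4_p_x = 0.844744
  5_p_x = 0.778854
e_x = 4.4255


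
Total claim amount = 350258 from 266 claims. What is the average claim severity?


severity = total / number
= 350258 / 266
= 1316.7594


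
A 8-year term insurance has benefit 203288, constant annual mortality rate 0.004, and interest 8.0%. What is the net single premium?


NSP = benefit * sum_{k=0}^{n-1} k_p_x * q * v^(k+1)
With constant q=0.004, v=0.925926
Sum = 0.022704
NSP = 203288 * 0.022704
= 4615.4082


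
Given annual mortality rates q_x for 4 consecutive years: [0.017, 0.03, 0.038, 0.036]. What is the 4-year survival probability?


p_k = 1 - q_k for each year
Survival = product of (1 - q_k)
= 0.983 * 0.97 * 0.962 * 0.964
= 0.8843


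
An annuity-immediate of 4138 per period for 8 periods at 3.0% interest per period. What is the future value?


FV = PMT * ((1+i)^n - 1) / i
= 4138 * ((1.03)^8 - 1) / 0.03
= 4138 * (1.26677 - 1) / 0.03
= 36796.4866


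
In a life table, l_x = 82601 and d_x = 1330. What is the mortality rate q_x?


q_x = d_x / l_x
= 1330 / 82601
= 0.0161


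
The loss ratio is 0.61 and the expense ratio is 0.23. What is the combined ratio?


Combined ratio = loss ratio + expense ratio
= 0.61 + 0.23
= 0.84


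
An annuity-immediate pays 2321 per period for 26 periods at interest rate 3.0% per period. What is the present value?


PV = PMT * (1 - (1+i)^(-n)) / i
= 2321 * (1 - (1+0.03)^(-26)) / 0.03
= 2321 * (1 - 0.463695) / 0.03
= 2321 * 17.876842
= 41492.1513


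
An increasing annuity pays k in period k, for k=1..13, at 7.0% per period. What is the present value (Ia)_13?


(Ia)_n = sum_{k=1}^{n} k * v^k, v = 1/(1+i)
v = 0.934579
Sum computed term by term:
(Ia)_13 = 50.6878


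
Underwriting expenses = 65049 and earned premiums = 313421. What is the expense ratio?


Expense ratio = expenses / premiums
= 65049 / 313421
= 0.2075


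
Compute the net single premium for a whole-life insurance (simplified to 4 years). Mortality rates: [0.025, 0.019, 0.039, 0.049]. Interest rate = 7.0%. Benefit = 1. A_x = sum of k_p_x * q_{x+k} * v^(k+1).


v = 0.934579
Year 0: k_p_x=1.0, q=0.025, term=0.023364
Year 1: k_p_x=0.975, q=0.019, term=0.01618
Year 2: k_p_x=0.956475, q=0.039, term=0.03045
Year 3: k_p_x=0.919172, q=0.049, term=0.03436
A_x = 0.1044


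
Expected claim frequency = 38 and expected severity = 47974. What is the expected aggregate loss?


E[S] = E[N] * E[X]
= 38 * 47974
= 1.8230e+06


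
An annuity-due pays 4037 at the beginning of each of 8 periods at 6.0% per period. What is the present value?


PV_due = PMT * (1-(1+i)^(-n))/i * (1+i)
PV_immediate = 25068.9376
PV_due = 25068.9376 * 1.06
= 26573.0739


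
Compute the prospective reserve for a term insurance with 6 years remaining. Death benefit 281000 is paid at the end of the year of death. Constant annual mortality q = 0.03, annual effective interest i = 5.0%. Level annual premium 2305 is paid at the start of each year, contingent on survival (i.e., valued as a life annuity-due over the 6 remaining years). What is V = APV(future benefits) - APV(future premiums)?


v = 1/(1+i) = 0.952381
APV(future benefits) per unit = sum_{k=0}^{5} k_p_x * q * v^(k+1) = 0.141909
APV(future benefits) = 281000 * 0.141909 = 39876.3726
Life annuity-due factor ä_{x:6} = sum_{k=0}^{5} k_p_x * v^k = 4.966808
APV(future premiums) = 2305 * 4.966808 = 11448.4924
V = 39876.3726 - 11448.4924
= 28427.8802


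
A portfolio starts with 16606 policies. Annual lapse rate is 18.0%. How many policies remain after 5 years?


remaining = initial * (1 - lapse)^years
= 16606 * (1 - 0.18)^5
= 16606 * 0.37074
= 6156.5058


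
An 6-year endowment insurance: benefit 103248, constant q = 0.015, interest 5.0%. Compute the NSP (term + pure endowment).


Term component = 7588.1399
Pure endowment = 6_p_x * v^6 * benefit = 0.913308 * 0.746215 * 103248 = 70366.0603
NSP = 77954.2003


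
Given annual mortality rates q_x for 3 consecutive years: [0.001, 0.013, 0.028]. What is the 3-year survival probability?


p_k = 1 - q_k for each year
Survival = product of (1 - q_k)
= 0.999 * 0.987 * 0.972
= 0.9584


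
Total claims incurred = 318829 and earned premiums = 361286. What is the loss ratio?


Loss ratio = claims / premiums
= 318829 / 361286
= 0.8825


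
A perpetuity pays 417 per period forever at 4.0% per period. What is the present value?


PV = PMT / i
= 417 / 0.04
= 10425.0


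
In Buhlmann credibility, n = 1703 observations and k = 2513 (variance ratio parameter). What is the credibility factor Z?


Z = n / (n + k)
= 1703 / (1703 + 2513)
= 1703 / 4216
= 0.4039


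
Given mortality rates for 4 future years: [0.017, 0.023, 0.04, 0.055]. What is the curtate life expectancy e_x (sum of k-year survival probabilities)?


e_x = sum_{k=1}^{n} k_p_x
k_p_x values:
  1_p_x = 0.983
  2_p_x = 0.960391
  3_p_x = 0.921975
  4_p_x = 0.871267
e_x = 3.7366


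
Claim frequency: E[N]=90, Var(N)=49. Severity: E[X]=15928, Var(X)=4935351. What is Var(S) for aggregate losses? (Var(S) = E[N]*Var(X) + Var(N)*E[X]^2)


Var(S) = E[N]*Var(X) + Var(N)*E[X]^2
= 90*4935351 + 49*15928^2
= 444181590 + 12431358016
= 1.2876e+10


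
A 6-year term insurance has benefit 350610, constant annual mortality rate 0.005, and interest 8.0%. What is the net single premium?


NSP = benefit * sum_{k=0}^{n-1} k_p_x * q * v^(k+1)
With constant q=0.005, v=0.925926
Sum = 0.022853
NSP = 350610 * 0.022853
= 8012.4845


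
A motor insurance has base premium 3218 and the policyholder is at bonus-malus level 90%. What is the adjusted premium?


adjusted = base * BM_level / 100
= 3218 * 90 / 100
= 3218 * 0.9
= 2896.2


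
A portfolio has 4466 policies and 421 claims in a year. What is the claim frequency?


frequency = claims / policies
= 421 / 4466
= 0.0943


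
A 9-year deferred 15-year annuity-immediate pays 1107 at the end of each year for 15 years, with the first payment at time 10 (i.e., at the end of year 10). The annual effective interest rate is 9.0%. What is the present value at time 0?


PV at time 9 of the 15-year annuity-immediate:
a_n = 1107 * (1-(1+0.09)^(-15))/0.09 = 8923.1821
Discount back 9 years to time 0:
PV = 8923.1821 * (1+0.09)^(-9)
= 8923.1821 * 0.460428
= 4108.4809


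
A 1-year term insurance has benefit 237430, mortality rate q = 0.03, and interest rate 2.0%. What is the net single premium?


NSP = benefit * q * v
v = 1/(1+i) = 0.980392
NSP = 237430 * 0.03 * 0.980392
= 6983.2353


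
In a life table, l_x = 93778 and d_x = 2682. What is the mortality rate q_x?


q_x = d_x / l_x
= 2682 / 93778
= 0.0286


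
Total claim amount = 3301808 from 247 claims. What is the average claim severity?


severity = total / number
= 3301808 / 247
= 13367.6437


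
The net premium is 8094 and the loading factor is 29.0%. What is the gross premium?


Gross = net * (1 + loading)
= 8094 * (1 + 0.29)
= 8094 * 1.29
= 10441.26


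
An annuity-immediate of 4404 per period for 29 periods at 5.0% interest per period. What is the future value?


FV = PMT * ((1+i)^n - 1) / i
= 4404 * ((1.05)^29 - 1) / 0.05
= 4404 * (4.116136 - 1) / 0.05
= 274469.2232


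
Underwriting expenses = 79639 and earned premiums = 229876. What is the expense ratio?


Expense ratio = expenses / premiums
= 79639 / 229876
= 0.3464


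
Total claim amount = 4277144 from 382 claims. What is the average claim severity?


severity = total / number
= 4277144 / 382
= 11196.712


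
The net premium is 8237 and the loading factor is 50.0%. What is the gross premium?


Gross = net * (1 + loading)
= 8237 * (1 + 0.5)
= 8237 * 1.5
= 12355.5


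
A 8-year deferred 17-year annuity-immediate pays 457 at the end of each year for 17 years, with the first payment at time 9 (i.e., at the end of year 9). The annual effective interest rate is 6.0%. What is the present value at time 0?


PV at time 8 of the 17-year annuity-immediate:
a_n = 457 * (1-(1+0.06)^(-17))/0.06 = 4788.1077
Discount back 8 years to time 0:
PV = 4788.1077 * (1+0.06)^(-8)
= 4788.1077 * 0.627412
= 3004.118


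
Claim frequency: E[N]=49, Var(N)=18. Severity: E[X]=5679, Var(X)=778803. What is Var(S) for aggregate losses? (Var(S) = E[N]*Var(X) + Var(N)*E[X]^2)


Var(S) = E[N]*Var(X) + Var(N)*E[X]^2
= 49*778803 + 18*5679^2
= 38161347 + 580518738
= 6.1868e+08


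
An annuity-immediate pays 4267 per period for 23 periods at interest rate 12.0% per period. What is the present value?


PV = PMT * (1 - (1+i)^(-n)) / i
= 4267 * (1 - (1+0.12)^(-23)) / 0.12
= 4267 * (1 - 0.073788) / 0.12
= 4267 * 7.718434
= 32934.5566


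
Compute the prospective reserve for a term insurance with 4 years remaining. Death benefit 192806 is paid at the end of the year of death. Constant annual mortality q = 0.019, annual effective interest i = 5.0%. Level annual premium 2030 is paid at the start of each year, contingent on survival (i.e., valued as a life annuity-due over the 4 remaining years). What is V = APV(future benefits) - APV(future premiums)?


v = 1/(1+i) = 0.952381
APV(future benefits) per unit = sum_{k=0}^{3} k_p_x * q * v^(k+1) = 0.065554
APV(future benefits) = 192806 * 0.065554 = 12639.1449
Life annuity-due factor ä_{x:4} = sum_{k=0}^{3} k_p_x * v^k = 3.622704
APV(future premiums) = 2030 * 3.622704 = 7354.0891
V = 12639.1449 - 7354.0891
= 5285.0559


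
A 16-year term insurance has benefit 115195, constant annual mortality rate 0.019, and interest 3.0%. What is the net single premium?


NSP = benefit * sum_{k=0}^{n-1} k_p_x * q * v^(k+1)
With constant q=0.019, v=0.970874
Sum = 0.209982
NSP = 115195 * 0.209982
= 24188.8768


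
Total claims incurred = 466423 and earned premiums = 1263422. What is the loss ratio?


Loss ratio = claims / premiums
= 466423 / 1263422
= 0.3692


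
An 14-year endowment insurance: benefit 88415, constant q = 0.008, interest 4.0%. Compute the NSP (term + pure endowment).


Term component = 7131.3211
Pure endowment = 14_p_x * v^14 * benefit = 0.893642 * 0.577475 * 88415 = 45627.0732
NSP = 52758.3943


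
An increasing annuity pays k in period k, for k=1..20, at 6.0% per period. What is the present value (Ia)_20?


(Ia)_n = sum_{k=1}^{n} k * v^k, v = 1/(1+i)
v = 0.943396
Sum computed term by term:
(Ia)_20 = 98.7004


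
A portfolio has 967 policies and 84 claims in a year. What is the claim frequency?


frequency = claims / policies
= 84 / 967
= 0.0869


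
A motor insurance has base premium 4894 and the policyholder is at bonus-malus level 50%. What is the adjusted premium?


adjusted = base * BM_level / 100
= 4894 * 50 / 100
= 4894 * 0.5
= 2447.0


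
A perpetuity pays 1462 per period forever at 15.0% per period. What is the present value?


PV = PMT / i
= 1462 / 0.15
= 9746.6667


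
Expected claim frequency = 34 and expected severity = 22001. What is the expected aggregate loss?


E[S] = E[N] * E[X]
= 34 * 22001
= 748034


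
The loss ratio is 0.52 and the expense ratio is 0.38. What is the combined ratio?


Combined ratio = loss ratio + expense ratio
= 0.52 + 0.38
= 0.9


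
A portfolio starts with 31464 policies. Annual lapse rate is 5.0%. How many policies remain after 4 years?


remaining = initial * (1 - lapse)^years
= 31464 * (1 - 0.05)^4
= 31464 * 0.814506
= 25627.6246


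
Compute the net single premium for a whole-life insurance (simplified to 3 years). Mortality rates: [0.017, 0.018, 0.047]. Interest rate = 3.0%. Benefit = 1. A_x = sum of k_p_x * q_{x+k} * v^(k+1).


v = 0.970874
Year 0: k_p_x=1.0, q=0.017, term=0.016505
Year 1: k_p_x=0.983, q=0.018, term=0.016678
Year 2: k_p_x=0.965306, q=0.047, term=0.041519
A_x = 0.0747


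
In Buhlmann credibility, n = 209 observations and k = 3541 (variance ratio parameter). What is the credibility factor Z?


Z = n / (n + k)
= 209 / (209 + 3541)
= 209 / 3750
= 0.0557


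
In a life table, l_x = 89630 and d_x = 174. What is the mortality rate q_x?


q_x = d_x / l_x
= 174 / 89630
= 0.0019


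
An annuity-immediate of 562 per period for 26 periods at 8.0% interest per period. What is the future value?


FV = PMT * ((1+i)^n - 1) / i
= 562 * ((1.08)^26 - 1) / 0.08
= 562 * (7.396353 - 1) / 0.08
= 44934.3813


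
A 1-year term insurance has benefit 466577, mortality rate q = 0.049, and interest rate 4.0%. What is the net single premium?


NSP = benefit * q * v
v = 1/(1+i) = 0.961538
NSP = 466577 * 0.049 * 0.961538
= 21982.9548


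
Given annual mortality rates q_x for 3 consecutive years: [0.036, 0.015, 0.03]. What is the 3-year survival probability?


p_k = 1 - q_k for each year
Survival = product of (1 - q_k)
= 0.964 * 0.985 * 0.97
= 0.9211


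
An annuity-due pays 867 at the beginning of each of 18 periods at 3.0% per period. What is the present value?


PV_due = PMT * (1-(1+i)^(-n))/i * (1+i)
PV_immediate = 11924.2958
PV_due = 11924.2958 * 1.03
= 12282.0247


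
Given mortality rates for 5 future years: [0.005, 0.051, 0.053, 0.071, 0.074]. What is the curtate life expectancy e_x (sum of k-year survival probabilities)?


e_x = sum_{k=1}^{n} k_p_x
k_p_x values:
  1_p_x = 0.995
  2_p_x = 0.944255
  3_p_x = 0.894209
  4_p_x = 0.830721
  5_p_x = 0.769247
e_x = 4.4334


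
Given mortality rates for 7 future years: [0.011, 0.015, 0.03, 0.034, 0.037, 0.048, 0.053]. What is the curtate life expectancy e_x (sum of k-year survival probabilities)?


e_x = sum_{k=1}^{n} k_p_x
k_p_x values:
  1_p_x = 0.989
  2_p_x = 0.974165
  3_p_x = 0.94494
  4_p_x = 0.912812
  5_p_x = 0.879038
  6_p_x = 0.836844
  7_p_x = 0.792491
e_x = 6.3293


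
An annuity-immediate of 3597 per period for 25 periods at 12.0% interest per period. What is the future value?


FV = PMT * ((1+i)^n - 1) / i
= 3597 * ((1.12)^25 - 1) / 0.12
= 3597 * (17.000064 - 1) / 0.12
= 479601.9306


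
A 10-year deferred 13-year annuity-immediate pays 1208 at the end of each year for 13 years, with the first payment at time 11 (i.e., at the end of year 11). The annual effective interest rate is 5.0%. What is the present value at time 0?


PV at time 10 of the 13-year annuity-immediate:
a_n = 1208 * (1-(1+0.05)^(-13))/0.05 = 11347.4362
Discount back 10 years to time 0:
PV = 11347.4362 * (1+0.05)^(-10)
= 11347.4362 * 0.613913
= 6966.3415


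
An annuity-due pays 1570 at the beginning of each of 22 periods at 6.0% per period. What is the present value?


PV_due = PMT * (1-(1+i)^(-n))/i * (1+i)
PV_immediate = 18905.2833
PV_due = 18905.2833 * 1.06
= 20039.6003


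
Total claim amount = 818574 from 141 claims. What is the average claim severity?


severity = total / number
= 818574 / 141
= 5805.4894


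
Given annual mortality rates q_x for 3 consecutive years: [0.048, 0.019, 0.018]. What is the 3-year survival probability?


p_k = 1 - q_k for each year
Survival = product of (1 - q_k)
= 0.952 * 0.981 * 0.982
= 0.9171


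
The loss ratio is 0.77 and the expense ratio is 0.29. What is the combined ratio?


Combined ratio = loss ratio + expense ratio
= 0.77 + 0.29
= 1.06


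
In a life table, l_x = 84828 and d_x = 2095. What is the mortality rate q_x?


q_x = d_x / l_x
= 2095 / 84828
= 0.0247


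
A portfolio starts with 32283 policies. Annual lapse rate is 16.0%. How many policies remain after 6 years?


remaining = initial * (1 - lapse)^years
= 32283 * (1 - 0.16)^6
= 32283 * 0.351298
= 11340.9544


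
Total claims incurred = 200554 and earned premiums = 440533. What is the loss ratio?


Loss ratio = claims / premiums
= 200554 / 440533
= 0.4553


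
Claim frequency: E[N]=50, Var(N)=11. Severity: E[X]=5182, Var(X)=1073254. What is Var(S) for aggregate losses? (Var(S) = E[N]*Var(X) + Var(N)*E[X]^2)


Var(S) = E[N]*Var(X) + Var(N)*E[X]^2
= 50*1073254 + 11*5182^2
= 53662700 + 295384364
= 3.4905e+08


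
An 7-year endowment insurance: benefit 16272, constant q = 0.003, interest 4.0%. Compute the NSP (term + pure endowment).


Term component = 290.5092
Pure endowment = 7_p_x * v^7 * benefit = 0.979188 * 0.759918 * 16272 = 12108.035
NSP = 12398.5442


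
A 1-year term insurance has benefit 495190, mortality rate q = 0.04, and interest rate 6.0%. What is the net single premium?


NSP = benefit * q * v
v = 1/(1+i) = 0.943396
NSP = 495190 * 0.04 * 0.943396
= 18686.4151


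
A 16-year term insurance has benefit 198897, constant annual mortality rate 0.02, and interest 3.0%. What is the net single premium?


NSP = benefit * sum_{k=0}^{n-1} k_p_x * q * v^(k+1)
With constant q=0.02, v=0.970874
Sum = 0.219581
NSP = 198897 * 0.219581
= 43674.057


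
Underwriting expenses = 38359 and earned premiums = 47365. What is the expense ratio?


Expense ratio = expenses / premiums
= 38359 / 47365
= 0.8099


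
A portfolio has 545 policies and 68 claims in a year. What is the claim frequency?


frequency = claims / policies
= 68 / 545
= 0.1248


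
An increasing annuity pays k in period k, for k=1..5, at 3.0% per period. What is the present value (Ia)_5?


(Ia)_n = sum_{k=1}^{n} k * v^k, v = 1/(1+i)
v = 0.970874
Sum computed term by term:
(Ia)_5 = 13.4685


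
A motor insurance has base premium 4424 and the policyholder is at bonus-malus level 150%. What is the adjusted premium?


adjusted = base * BM_level / 100
= 4424 * 150 / 100
= 4424 * 1.5
= 6636.0


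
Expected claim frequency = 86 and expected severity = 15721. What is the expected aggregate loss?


E[S] = E[N] * E[X]
= 86 * 15721
= 1.3520e+06


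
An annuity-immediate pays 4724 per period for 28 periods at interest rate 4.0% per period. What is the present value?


PV = PMT * (1 - (1+i)^(-n)) / i
= 4724 * (1 - (1+0.04)^(-28)) / 0.04
= 4724 * (1 - 0.333477) / 0.04
= 4724 * 16.663063
= 78716.3106


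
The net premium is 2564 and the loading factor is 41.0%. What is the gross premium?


Gross = net * (1 + loading)
= 2564 * (1 + 0.41)
= 2564 * 1.41
= 3615.24


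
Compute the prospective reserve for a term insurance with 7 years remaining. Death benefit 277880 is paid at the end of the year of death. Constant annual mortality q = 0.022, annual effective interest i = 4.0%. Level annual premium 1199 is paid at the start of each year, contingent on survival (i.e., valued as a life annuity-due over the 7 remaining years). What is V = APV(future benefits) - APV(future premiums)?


v = 1/(1+i) = 0.961538
APV(future benefits) per unit = sum_{k=0}^{6} k_p_x * q * v^(k+1) = 0.124074
APV(future benefits) = 277880 * 0.124074 = 34477.6527
Life annuity-due factor ä_{x:7} = sum_{k=0}^{6} k_p_x * v^k = 5.865311
APV(future premiums) = 1199 * 5.865311 = 7032.5081
V = 34477.6527 - 7032.5081
= 27445.1446


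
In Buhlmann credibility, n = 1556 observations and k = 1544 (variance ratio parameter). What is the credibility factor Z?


Z = n / (n + k)
= 1556 / (1556 + 1544)
= 1556 / 3100
= 0.5019


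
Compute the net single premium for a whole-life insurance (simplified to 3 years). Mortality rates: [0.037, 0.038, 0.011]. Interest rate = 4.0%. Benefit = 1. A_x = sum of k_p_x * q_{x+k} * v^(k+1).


v = 0.961538
Year 0: k_p_x=1.0, q=0.037, term=0.035577
Year 1: k_p_x=0.963, q=0.038, term=0.033833
Year 2: k_p_x=0.926406, q=0.011, term=0.009059
A_x = 0.0785


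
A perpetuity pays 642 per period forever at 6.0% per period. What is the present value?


PV = PMT / i
= 642 / 0.06
= 10700.0


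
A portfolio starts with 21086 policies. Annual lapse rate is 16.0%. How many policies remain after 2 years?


remaining = initial * (1 - lapse)^years
= 21086 * (1 - 0.16)^2
= 21086 * 0.7056
= 14878.2816


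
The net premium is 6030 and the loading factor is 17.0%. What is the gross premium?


Gross = net * (1 + loading)
= 6030 * (1 + 0.17)
= 6030 * 1.17
= 7055.1


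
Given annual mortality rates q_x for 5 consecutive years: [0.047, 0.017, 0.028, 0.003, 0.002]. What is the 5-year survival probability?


p_k = 1 - q_k for each year
Survival = product of (1 - q_k)
= 0.953 * 0.983 * 0.972 * 0.997 * 0.998
= 0.906


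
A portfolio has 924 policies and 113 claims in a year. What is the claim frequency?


frequency = claims / policies
= 113 / 924
= 0.1223


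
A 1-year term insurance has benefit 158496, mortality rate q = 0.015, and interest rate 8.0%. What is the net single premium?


NSP = benefit * q * v
v = 1/(1+i) = 0.925926
NSP = 158496 * 0.015 * 0.925926
= 2201.3333


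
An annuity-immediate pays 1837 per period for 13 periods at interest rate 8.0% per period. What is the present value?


PV = PMT * (1 - (1+i)^(-n)) / i
= 1837 * (1 - (1+0.08)^(-13)) / 0.08
= 1837 * (1 - 0.367698) / 0.08
= 1837 * 7.903776
= 14519.2364


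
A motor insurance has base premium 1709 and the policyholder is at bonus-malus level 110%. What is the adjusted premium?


adjusted = base * BM_level / 100
= 1709 * 110 / 100
= 1709 * 1.1
= 1879.9


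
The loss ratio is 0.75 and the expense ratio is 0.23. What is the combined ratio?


Combined ratio = loss ratio + expense ratio
= 0.75 + 0.23
= 0.98


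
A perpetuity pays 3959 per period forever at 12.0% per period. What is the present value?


PV = PMT / i
= 3959 / 0.12
= 32991.6667


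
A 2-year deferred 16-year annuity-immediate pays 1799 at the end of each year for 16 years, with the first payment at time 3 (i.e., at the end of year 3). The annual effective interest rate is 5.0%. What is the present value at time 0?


PV at time 2 of the 16-year annuity-immediate:
a_n = 1799 * (1-(1+0.05)^(-16))/0.05 = 19497.1474
Discount back 2 years to time 0:
PV = 19497.1474 * (1+0.05)^(-2)
= 19497.1474 * 0.907029
= 17684.4875


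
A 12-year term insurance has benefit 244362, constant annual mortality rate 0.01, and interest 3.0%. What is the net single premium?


NSP = benefit * sum_{k=0}^{n-1} k_p_x * q * v^(k+1)
With constant q=0.01, v=0.970874
Sum = 0.094577
NSP = 244362 * 0.094577
= 23110.9934


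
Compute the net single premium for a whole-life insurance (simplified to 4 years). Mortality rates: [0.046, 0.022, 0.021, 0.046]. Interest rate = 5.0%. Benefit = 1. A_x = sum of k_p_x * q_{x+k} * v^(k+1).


v = 0.952381
Year 0: k_p_x=1.0, q=0.046, term=0.04381
Year 1: k_p_x=0.954, q=0.022, term=0.019037
Year 2: k_p_x=0.933012, q=0.021, term=0.016925
Year 3: k_p_x=0.913419, q=0.046, term=0.034568
A_x = 0.1143


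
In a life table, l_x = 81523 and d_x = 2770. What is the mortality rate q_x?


q_x = d_x / l_x
= 2770 / 81523
= 0.034


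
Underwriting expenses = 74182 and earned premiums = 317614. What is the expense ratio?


Expense ratio = expenses / premiums
= 74182 / 317614
= 0.2336


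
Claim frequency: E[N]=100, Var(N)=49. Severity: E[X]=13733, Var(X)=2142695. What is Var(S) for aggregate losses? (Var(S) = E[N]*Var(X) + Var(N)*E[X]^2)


Var(S) = E[N]*Var(X) + Var(N)*E[X]^2
= 100*2142695 + 49*13733^2
= 214269500 + 9241169161
= 9.4554e+09


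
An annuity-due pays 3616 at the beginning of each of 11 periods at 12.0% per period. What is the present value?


PV_due = PMT * (1-(1+i)^(-n))/i * (1+i)
PV_immediate = 21470.7201
PV_due = 21470.7201 * 1.12
= 24047.2065


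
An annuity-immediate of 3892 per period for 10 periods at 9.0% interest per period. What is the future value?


FV = PMT * ((1+i)^n - 1) / i
= 3892 * ((1.09)^10 - 1) / 0.09
= 3892 * (2.367364 - 1) / 0.09
= 59130.8825


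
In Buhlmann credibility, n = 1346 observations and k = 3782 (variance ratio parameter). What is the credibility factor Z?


Z = n / (n + k)
= 1346 / (1346 + 3782)
= 1346 / 5128
= 0.2625


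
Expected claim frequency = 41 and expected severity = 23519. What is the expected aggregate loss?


E[S] = E[N] * E[X]
= 41 * 23519
= 964279


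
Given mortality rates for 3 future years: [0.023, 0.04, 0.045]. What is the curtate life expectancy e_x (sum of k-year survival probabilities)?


e_x = sum_{k=1}^{n} k_p_x
k_p_x values:
  1_p_x = 0.977
  2_p_x = 0.93792
  3_p_x = 0.895714
e_x = 2.8106


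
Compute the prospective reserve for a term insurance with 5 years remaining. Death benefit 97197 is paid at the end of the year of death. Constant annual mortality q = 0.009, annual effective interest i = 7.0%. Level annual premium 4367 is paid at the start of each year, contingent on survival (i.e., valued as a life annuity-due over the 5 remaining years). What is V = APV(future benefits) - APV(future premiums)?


v = 1/(1+i) = 0.934579
APV(future benefits) per unit = sum_{k=0}^{4} k_p_x * q * v^(k+1) = 0.036288
APV(future benefits) = 97197 * 0.036288 = 3527.061
Life annuity-due factor ä_{x:5} = sum_{k=0}^{4} k_p_x * v^k = 4.314211
APV(future premiums) = 4367 * 4.314211 = 18840.1592
V = 3527.061 - 18840.1592
= -15313.0982


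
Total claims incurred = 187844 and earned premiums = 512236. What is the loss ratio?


Loss ratio = claims / premiums
= 187844 / 512236
= 0.3667


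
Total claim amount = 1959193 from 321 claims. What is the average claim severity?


severity = total / number
= 1959193 / 321
= 6103.405


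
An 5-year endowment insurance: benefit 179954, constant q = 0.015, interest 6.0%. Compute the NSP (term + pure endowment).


Term component = 11053.8505
Pure endowment = 5_p_x * v^5 * benefit = 0.927217 * 0.747258 * 179954 = 124684.7477
NSP = 135738.5981


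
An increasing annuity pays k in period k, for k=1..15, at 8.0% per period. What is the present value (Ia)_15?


(Ia)_n = sum_{k=1}^{n} k * v^k, v = 1/(1+i)
v = 0.925926
Sum computed term by term:
(Ia)_15 = 56.4451


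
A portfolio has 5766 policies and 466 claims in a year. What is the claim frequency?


frequency = claims / policies
= 466 / 5766
= 0.0808


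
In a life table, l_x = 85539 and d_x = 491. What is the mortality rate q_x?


q_x = d_x / l_x
= 491 / 85539
= 0.0057


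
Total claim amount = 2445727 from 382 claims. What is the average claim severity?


severity = total / number
= 2445727 / 382
= 6402.4267


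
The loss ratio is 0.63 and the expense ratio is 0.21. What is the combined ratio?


Combined ratio = loss ratio + expense ratio
= 0.63 + 0.21
= 0.84


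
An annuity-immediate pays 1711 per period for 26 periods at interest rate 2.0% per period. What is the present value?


PV = PMT * (1 - (1+i)^(-n)) / i
= 1711 * (1 - (1+0.02)^(-26)) / 0.02
= 1711 * (1 - 0.597579) / 0.02
= 1711 * 20.121036
= 34427.0922


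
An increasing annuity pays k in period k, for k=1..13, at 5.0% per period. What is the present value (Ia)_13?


(Ia)_n = sum_{k=1}^{n} k * v^k, v = 1/(1+i)
v = 0.952381
Sum computed term by term:
(Ia)_13 = 59.3815


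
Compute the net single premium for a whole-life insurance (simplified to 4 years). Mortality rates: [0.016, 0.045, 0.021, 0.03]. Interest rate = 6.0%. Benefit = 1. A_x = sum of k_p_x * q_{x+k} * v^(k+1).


v = 0.943396
Year 0: k_p_x=1.0, q=0.016, term=0.015094
Year 1: k_p_x=0.984, q=0.045, term=0.039409
Year 2: k_p_x=0.93972, q=0.021, term=0.016569
Year 3: k_p_x=0.919986, q=0.03, term=0.021861
A_x = 0.0929


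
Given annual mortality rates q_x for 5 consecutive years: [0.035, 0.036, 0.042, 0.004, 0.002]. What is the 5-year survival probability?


p_k = 1 - q_k for each year
Survival = product of (1 - q_k)
= 0.965 * 0.964 * 0.958 * 0.996 * 0.998
= 0.8858


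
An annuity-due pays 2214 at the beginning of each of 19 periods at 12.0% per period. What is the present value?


PV_due = PMT * (1-(1+i)^(-n))/i * (1+i)
PV_immediate = 16307.83
PV_due = 16307.83 * 1.12
= 18264.7696


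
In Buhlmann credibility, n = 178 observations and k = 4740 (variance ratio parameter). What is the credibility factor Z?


Z = n / (n + k)
= 178 / (178 + 4740)
= 178 / 4918
= 0.0362


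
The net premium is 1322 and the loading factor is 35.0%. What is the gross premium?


Gross = net * (1 + loading)
= 1322 * (1 + 0.35)
= 1322 * 1.35
= 1784.7


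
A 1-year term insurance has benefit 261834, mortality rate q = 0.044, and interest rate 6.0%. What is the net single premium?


NSP = benefit * q * v
v = 1/(1+i) = 0.943396
NSP = 261834 * 0.044 * 0.943396
= 10868.5811


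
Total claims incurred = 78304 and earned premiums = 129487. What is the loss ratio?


Loss ratio = claims / premiums
= 78304 / 129487
= 0.6047


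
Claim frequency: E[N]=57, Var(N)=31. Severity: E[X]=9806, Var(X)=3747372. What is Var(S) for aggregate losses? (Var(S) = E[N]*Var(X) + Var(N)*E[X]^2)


Var(S) = E[N]*Var(X) + Var(N)*E[X]^2
= 57*3747372 + 31*9806^2
= 213600204 + 2980886716
= 3.1945e+09


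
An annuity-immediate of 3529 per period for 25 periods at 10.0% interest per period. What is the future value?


FV = PMT * ((1+i)^n - 1) / i
= 3529 * ((1.1)^25 - 1) / 0.1
= 3529 * (10.834706 - 1) / 0.1
= 347066.7727


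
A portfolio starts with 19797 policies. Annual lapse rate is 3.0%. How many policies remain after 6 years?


remaining = initial * (1 - lapse)^years
= 19797 * (1 - 0.03)^6
= 19797 * 0.832972
= 16490.3468


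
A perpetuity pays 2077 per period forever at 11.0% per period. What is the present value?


PV = PMT / i
= 2077 / 0.11
= 18881.8182


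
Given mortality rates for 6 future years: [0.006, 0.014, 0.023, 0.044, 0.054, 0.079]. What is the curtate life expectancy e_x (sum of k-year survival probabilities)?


e_x = sum_{k=1}^{n} k_p_x
k_p_x values:
  1_p_x = 0.994
  2_p_x = 0.980084
  3_p_x = 0.957542
  4_p_x = 0.91541
  5_p_x = 0.865978
  6_p_x = 0.797566
e_x = 5.5106


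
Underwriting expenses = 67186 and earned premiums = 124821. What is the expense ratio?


Expense ratio = expenses / premiums
= 67186 / 124821
= 0.5383


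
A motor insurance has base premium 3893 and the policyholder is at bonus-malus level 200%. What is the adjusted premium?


adjusted = base * BM_level / 100
= 3893 * 200 / 100
= 3893 * 2.0
= 7786.0


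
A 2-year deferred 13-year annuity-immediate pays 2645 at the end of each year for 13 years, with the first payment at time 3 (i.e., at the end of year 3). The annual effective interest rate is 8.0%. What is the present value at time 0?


PV at time 2 of the 13-year annuity-immediate:
a_n = 2645 * (1-(1+0.08)^(-13))/0.08 = 20905.4874
Discount back 2 years to time 0:
PV = 20905.4874 * (1+0.08)^(-2)
= 20905.4874 * 0.857339
= 17923.0859


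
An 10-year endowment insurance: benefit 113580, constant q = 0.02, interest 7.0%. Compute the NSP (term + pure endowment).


Term component = 14756.3544
Pure endowment = 10_p_x * v^10 * benefit = 0.817073 * 0.508349 * 113580 = 47176.4051
NSP = 61932.7596


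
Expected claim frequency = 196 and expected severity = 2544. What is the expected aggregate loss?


E[S] = E[N] * E[X]
= 196 * 2544
= 498624


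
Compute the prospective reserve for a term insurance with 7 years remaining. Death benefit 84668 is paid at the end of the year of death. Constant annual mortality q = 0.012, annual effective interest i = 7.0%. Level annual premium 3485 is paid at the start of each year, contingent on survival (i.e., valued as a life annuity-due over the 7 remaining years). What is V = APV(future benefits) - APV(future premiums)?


v = 1/(1+i) = 0.934579
APV(future benefits) per unit = sum_{k=0}^{6} k_p_x * q * v^(k+1) = 0.062592
APV(future benefits) = 84668 * 0.062592 = 5299.5798
Life annuity-due factor ä_{x:7} = sum_{k=0}^{6} k_p_x * v^k = 5.581162
APV(future premiums) = 3485 * 5.581162 = 19450.3513
V = 5299.5798 - 19450.3513
= -14150.7715


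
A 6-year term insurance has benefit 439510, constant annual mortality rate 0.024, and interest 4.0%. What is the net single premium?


NSP = benefit * sum_{k=0}^{n-1} k_p_x * q * v^(k+1)
With constant q=0.024, v=0.961538
Sum = 0.118829
NSP = 439510 * 0.118829
= 52226.4886


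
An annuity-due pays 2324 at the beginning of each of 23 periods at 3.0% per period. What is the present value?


PV_due = PMT * (1-(1+i)^(-n))/i * (1+i)
PV_immediate = 38214.9459
PV_due = 38214.9459 * 1.03
= 39361.3943


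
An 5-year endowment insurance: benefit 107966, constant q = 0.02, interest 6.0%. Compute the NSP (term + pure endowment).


Term component = 8759.7619
Pure endowment = 5_p_x * v^5 * benefit = 0.903921 * 0.747258 * 107966 = 72926.9522
NSP = 81686.7142


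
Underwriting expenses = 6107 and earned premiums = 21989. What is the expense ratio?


Expense ratio = expenses / premiums
= 6107 / 21989
= 0.2777


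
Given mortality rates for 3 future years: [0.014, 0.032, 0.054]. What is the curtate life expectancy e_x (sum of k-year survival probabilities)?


e_x = sum_{k=1}^{n} k_p_x
k_p_x values:
  1_p_x = 0.986
  2_p_x = 0.954448
  3_p_x = 0.902908
e_x = 2.8434


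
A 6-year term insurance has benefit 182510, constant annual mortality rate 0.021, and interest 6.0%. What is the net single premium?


NSP = benefit * sum_{k=0}^{n-1} k_p_x * q * v^(k+1)
With constant q=0.021, v=0.943396
Sum = 0.098345
NSP = 182510 * 0.098345
= 17948.8983


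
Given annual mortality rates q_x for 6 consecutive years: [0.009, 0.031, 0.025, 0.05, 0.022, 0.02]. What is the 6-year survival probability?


p_k = 1 - q_k for each year
Survival = product of (1 - q_k)
= 0.991 * 0.969 * 0.975 * 0.95 * 0.978 * 0.98
= 0.8525


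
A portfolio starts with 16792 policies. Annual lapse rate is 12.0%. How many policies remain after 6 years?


remaining = initial * (1 - lapse)^years
= 16792 * (1 - 0.12)^6
= 16792 * 0.464404
= 7798.2734


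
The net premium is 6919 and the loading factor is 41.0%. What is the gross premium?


Gross = net * (1 + loading)
= 6919 * (1 + 0.41)
= 6919 * 1.41
= 9755.79


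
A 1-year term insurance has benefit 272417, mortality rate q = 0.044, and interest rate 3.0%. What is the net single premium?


NSP = benefit * q * v
v = 1/(1+i) = 0.970874
NSP = 272417 * 0.044 * 0.970874
= 11637.2311


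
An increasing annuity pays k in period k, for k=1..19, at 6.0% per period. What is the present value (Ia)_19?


(Ia)_n = sum_{k=1}^{n} k * v^k, v = 1/(1+i)
v = 0.943396
Sum computed term by term:
(Ia)_19 = 92.4643


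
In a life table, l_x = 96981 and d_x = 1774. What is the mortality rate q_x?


q_x = d_x / l_x
= 1774 / 96981
= 0.0183
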